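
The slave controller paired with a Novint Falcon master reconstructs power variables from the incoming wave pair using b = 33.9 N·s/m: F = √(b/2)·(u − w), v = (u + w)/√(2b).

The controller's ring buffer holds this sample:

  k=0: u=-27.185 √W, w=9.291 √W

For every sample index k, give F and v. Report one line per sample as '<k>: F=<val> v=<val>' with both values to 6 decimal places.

0: F=-150.173070 v=-2.173164

k=0: u−w=-36.476000, u+w=-17.894000; √(b/2)=4.117038, √(2b)=8.234076; F=4.117038×(-36.476)=-150.173070, v=-17.894000/8.234076=-2.173164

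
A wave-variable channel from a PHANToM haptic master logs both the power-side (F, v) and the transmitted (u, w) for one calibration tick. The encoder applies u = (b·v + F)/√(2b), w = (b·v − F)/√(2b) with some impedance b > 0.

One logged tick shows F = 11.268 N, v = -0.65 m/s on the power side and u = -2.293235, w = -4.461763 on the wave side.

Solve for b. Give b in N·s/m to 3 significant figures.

u + w = -6.754998;  u + w = √(2b)·v, so √(2b) = -6.754998/(-0.65) = 10.392305.
b = (√(2b))²/2 = 107.999995/2 = 53.999998.
(Check via u − w = 2F/√(2b): u − w = 2.168528, 2F/√(2b) = 2.168528.)

b = 54 N·s/m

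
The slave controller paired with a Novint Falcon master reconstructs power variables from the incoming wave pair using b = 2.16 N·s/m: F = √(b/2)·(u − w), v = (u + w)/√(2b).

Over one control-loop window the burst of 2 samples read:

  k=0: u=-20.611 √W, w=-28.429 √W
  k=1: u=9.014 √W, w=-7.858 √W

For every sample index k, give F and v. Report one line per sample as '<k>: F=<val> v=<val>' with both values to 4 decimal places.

k=0: u−w=7.8180, u+w=-49.0400; √(b/2)=1.0392, √(2b)=2.0785; F=1.0392×7.818=8.1247, v=-49.0400/2.0785=-23.5944
k=1: u−w=16.8720, u+w=1.1560; √(b/2)=1.0392, √(2b)=2.0785; F=1.0392×16.872=17.5339, v=1.1560/2.0785=0.5562

0: F=8.1247 v=-23.5944
1: F=17.5339 v=0.5562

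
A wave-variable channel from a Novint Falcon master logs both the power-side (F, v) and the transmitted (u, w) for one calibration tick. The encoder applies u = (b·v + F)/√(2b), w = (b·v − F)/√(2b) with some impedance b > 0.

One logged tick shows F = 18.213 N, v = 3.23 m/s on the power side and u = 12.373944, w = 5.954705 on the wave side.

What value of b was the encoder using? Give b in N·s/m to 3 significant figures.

b = 16.1 N·s/m

u + w = 18.328649;  u + w = √(2b)·v, so √(2b) = 18.328649/3.23 = 5.674504.
b = (√(2b))²/2 = 32.199999/2 = 16.100000.
(Check via u − w = 2F/√(2b): u − w = 6.419239, 2F/√(2b) = 6.419239.)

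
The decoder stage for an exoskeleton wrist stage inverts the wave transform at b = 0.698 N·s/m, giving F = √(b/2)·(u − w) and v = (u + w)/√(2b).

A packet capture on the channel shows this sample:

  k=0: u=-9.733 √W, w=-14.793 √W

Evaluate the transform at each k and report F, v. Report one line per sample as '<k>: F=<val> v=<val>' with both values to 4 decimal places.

k=0: u−w=5.0600, u+w=-24.5260; √(b/2)=0.5908, √(2b)=1.1815; F=0.5908×5.06=2.9893, v=-24.5260/1.1815=-20.7579

0: F=2.9893 v=-20.7579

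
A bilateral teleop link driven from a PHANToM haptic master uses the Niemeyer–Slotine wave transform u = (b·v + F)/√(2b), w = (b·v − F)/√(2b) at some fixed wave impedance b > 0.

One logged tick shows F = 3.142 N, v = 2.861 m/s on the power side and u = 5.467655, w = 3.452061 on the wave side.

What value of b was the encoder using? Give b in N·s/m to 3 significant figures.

b = 4.86 N·s/m

u + w = 8.919716;  u + w = √(2b)·v, so √(2b) = 8.919716/2.861 = 3.117692.
b = (√(2b))²/2 = 9.720002/2 = 4.860001.
(Check via u − w = 2F/√(2b): u − w = 2.015594, 2F/√(2b) = 2.015594.)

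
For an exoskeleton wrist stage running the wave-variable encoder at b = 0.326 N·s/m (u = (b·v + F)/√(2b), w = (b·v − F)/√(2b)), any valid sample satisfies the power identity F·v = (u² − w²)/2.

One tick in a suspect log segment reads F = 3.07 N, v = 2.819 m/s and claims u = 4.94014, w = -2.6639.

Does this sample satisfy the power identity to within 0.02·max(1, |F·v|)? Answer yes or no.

F·v = 3.07×2.819 = 8.65433 W.
(u² − w²)/2 = (24.40498 − 7.09636)/2 = 8.65431 W.
|Δ| = 0.00002;  2% of max(1, |F·v|) = 0.17309.

yes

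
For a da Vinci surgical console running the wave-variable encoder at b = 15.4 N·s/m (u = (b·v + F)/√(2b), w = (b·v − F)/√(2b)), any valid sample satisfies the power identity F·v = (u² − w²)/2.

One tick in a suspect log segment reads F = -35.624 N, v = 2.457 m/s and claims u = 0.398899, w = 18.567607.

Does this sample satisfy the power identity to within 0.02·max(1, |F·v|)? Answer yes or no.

F·v = (-35.624)×2.457 = -87.528168 W.
(u² − w²)/2 = (0.159120 − 344.756030)/2 = -172.298455 W.
|Δ| = 84.770287;  2% of max(1, |F·v|) = 1.750563.

no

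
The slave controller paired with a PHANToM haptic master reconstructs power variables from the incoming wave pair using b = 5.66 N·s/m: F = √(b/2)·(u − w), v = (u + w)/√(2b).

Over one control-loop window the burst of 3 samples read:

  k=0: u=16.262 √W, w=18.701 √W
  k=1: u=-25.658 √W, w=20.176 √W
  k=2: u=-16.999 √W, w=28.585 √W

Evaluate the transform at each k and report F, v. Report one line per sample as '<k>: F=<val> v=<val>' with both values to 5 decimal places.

k=0: u−w=-2.43900, u+w=34.96300; √(b/2)=1.68226, √(2b)=3.36452; F=1.68226×(-2.439)=-4.10303, v=34.96300/3.36452=10.39167
k=1: u−w=-45.83400, u+w=-5.48200; √(b/2)=1.68226, √(2b)=3.36452; F=1.68226×(-45.834)=-77.10472, v=-5.48200/3.36452=-1.62936
k=2: u−w=-45.58400, u+w=11.58600; √(b/2)=1.68226, √(2b)=3.36452; F=1.68226×(-45.584)=-76.68416, v=11.58600/3.36452=3.44358

0: F=-4.10303 v=10.39167
1: F=-77.10472 v=-1.62936
2: F=-76.68416 v=3.44358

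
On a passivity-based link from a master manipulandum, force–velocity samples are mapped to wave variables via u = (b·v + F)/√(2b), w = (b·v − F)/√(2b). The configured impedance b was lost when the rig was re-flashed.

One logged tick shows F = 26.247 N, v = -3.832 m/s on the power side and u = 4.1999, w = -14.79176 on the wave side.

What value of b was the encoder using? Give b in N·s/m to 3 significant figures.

u + w = -10.59186;  u + w = √(2b)·v, so √(2b) = -10.59186/(-3.832) = 2.76406.
b = (√(2b))²/2 = 7.64000/2 = 3.82000.
(Check via u − w = 2F/√(2b): u − w = 18.99166, 2F/√(2b) = 18.99166.)

b = 3.82 N·s/m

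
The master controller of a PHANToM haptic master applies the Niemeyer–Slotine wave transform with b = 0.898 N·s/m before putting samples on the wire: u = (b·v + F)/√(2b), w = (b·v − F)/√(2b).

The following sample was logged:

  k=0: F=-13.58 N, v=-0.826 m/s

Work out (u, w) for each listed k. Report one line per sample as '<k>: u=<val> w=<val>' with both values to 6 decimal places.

k=0: b·v=0.898×(-0.826)=-0.741748; √(2b)=1.340149; u=(-0.741748+(-13.58))/1.340149=-10.686681, w=(-0.741748−(-13.58))/1.340149=9.579718

0: u=-10.686681 w=9.579718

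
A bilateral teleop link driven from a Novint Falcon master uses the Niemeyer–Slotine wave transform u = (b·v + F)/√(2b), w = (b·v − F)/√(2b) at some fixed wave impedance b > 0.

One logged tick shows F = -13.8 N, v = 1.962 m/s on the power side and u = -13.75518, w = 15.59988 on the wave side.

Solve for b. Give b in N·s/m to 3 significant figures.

b = 0.442 N·s/m

u + w = 1.8447;  u + w = √(2b)·v, so √(2b) = 1.8447/1.962 = 0.9402.
b = (√(2b))²/2 = 0.8840/2 = 0.4420.
(Check via u − w = 2F/√(2b): u − w = -29.3551, 2F/√(2b) = -29.3550.)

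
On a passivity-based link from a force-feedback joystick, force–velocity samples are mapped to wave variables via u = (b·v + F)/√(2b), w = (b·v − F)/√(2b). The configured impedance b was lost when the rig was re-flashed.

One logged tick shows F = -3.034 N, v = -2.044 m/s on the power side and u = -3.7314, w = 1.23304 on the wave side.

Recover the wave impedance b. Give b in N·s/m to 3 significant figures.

u + w = -2.4984;  u + w = √(2b)·v, so √(2b) = -2.4984/(-2.044) = 1.2223.
b = (√(2b))²/2 = 1.4940/2 = 0.7470.
(Check via u − w = 2F/√(2b): u − w = -4.9644, 2F/√(2b) = -4.9645.)

b = 0.747 N·s/m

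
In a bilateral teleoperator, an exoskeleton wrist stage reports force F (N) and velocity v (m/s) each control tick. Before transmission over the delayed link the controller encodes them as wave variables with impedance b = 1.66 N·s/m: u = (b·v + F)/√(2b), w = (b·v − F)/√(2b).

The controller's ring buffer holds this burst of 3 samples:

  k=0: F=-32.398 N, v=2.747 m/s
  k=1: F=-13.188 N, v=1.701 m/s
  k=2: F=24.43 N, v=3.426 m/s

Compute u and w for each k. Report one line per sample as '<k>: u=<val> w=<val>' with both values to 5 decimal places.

k=0: b·v=1.66×2.747=4.56002; √(2b)=1.82209; u=(4.56002+(-32.398))/1.82209=-15.27808, w=(4.56002−(-32.398))/1.82209=20.28335
k=1: b·v=1.66×1.701=2.82366; √(2b)=1.82209; u=(2.82366+(-13.188))/1.82209=-5.68817, w=(2.82366−(-13.188))/1.82209=8.78754
k=2: b·v=1.66×3.426=5.68716; √(2b)=1.82209; u=(5.68716+24.43)/1.82209=16.52894, w=(5.68716−24.43)/1.82209=-10.28647

0: u=-15.27808 w=20.28335
1: u=-5.68817 w=8.78754
2: u=16.52894 w=-10.28647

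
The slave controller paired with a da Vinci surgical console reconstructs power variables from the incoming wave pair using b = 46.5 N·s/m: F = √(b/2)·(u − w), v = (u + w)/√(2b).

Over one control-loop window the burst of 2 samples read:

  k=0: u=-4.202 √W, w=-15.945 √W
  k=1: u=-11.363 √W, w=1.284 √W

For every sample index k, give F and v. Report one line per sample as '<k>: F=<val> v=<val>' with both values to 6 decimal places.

0: F=56.622695 v=-2.089147
1: F=-60.981626 v=-1.045144

k=0: u−w=11.743000, u+w=-20.147000; √(b/2)=4.821825, √(2b)=9.643651; F=4.821825×11.743=56.622695, v=-20.147000/9.643651=-2.089147
k=1: u−w=-12.647000, u+w=-10.079000; √(b/2)=4.821825, √(2b)=9.643651; F=4.821825×(-12.647)=-60.981626, v=-10.079000/9.643651=-1.045144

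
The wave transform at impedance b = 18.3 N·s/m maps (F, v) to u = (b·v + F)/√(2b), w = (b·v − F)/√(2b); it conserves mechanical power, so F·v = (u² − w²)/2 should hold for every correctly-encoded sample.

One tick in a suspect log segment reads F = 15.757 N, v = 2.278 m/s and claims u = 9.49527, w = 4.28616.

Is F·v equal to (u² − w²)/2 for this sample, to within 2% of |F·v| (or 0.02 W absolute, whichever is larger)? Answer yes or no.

F·v = 15.757×2.278 = 35.8944 W.
(u² − w²)/2 = (90.1602 − 18.3712)/2 = 35.8945 W.
|Δ| = 0.0000;  2% of max(1, |F·v|) = 0.7179.

yes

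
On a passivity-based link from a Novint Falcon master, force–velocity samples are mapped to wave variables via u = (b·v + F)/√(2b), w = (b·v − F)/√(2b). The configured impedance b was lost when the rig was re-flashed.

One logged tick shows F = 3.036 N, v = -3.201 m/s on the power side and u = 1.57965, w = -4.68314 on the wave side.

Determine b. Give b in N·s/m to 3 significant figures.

b = 0.47 N·s/m

u + w = -3.1035;  u + w = √(2b)·v, so √(2b) = -3.1035/(-3.201) = 0.9695.
b = (√(2b))²/2 = 0.9400/2 = 0.4700.
(Check via u − w = 2F/√(2b): u − w = 6.2628, 2F/√(2b) = 6.2628.)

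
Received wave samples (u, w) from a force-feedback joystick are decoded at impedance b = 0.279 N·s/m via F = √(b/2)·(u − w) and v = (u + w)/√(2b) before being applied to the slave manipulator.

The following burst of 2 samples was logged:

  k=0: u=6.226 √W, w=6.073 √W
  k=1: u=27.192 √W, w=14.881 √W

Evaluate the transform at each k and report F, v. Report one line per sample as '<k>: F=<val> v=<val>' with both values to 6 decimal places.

0: F=0.057145 v=16.464658
1: F=4.598121 v=56.323078

k=0: u−w=0.153000, u+w=12.299000; √(b/2)=0.373497, √(2b)=0.746994; F=0.373497×0.153=0.057145, v=12.299000/0.746994=16.464658
k=1: u−w=12.311000, u+w=42.073000; √(b/2)=0.373497, √(2b)=0.746994; F=0.373497×12.311=4.598121, v=42.073000/0.746994=56.323078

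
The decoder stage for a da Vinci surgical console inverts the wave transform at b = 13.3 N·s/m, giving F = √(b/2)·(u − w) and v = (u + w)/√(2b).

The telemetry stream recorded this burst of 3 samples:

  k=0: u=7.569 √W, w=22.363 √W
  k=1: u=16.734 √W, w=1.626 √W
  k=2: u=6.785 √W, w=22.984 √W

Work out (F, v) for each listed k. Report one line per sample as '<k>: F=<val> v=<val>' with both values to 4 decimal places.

k=0: u−w=-14.7940, u+w=29.9320; √(b/2)=2.5788, √(2b)=5.1575; F=2.5788×(-14.794)=-38.1502, v=29.9320/5.1575=5.8036
k=1: u−w=15.1080, u+w=18.3600; √(b/2)=2.5788, √(2b)=5.1575; F=2.5788×15.108=38.9599, v=18.3600/5.1575=3.5599
k=2: u−w=-16.1990, u+w=29.7690; √(b/2)=2.5788, √(2b)=5.1575; F=2.5788×(-16.199)=-41.7733, v=29.7690/5.1575=5.7720

0: F=-38.1502 v=5.8036
1: F=38.9599 v=3.5599
2: F=-41.7733 v=5.7720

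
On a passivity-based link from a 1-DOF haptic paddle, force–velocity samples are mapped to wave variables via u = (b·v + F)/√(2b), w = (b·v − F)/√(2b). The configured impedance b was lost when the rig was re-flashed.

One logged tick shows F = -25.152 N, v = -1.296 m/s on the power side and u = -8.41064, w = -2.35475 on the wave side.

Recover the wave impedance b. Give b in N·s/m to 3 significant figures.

b = 34.5 N·s/m

u + w = -10.76539;  u + w = √(2b)·v, so √(2b) = -10.76539/(-1.296) = 8.30663.
b = (√(2b))²/2 = 69.00007/2 = 34.50004.
(Check via u − w = 2F/√(2b): u − w = -6.05589, 2F/√(2b) = -6.05589.)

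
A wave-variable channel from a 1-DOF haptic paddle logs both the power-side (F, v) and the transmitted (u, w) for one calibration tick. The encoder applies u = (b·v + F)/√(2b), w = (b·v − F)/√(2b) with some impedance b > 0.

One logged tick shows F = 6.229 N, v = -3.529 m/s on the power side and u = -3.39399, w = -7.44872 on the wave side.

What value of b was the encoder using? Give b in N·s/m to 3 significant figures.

u + w = -10.8427;  u + w = √(2b)·v, so √(2b) = -10.8427/(-3.529) = 3.0725.
b = (√(2b))²/2 = 9.4400/2 = 4.7200.
(Check via u − w = 2F/√(2b): u − w = 4.0547, 2F/√(2b) = 4.0547.)

b = 4.72 N·s/m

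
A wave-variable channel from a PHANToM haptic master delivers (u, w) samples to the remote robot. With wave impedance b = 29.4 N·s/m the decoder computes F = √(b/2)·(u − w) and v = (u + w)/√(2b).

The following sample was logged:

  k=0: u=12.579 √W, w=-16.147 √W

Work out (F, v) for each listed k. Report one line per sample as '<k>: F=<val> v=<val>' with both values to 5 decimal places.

0: F=110.13715 v=-0.46530

k=0: u−w=28.72600, u+w=-3.56800; √(b/2)=3.83406, √(2b)=7.66812; F=3.83406×28.726=110.13715, v=-3.56800/7.66812=-0.46530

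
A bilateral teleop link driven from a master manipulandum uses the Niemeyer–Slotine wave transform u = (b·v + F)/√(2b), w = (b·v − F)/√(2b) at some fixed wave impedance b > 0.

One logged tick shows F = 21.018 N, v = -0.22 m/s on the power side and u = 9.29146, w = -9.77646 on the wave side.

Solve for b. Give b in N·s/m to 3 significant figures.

b = 2.43 N·s/m

u + w = -0.4850;  u + w = √(2b)·v, so √(2b) = -0.4850/(-0.22) = 2.2045.
b = (√(2b))²/2 = 4.8600/2 = 2.4300.
(Check via u − w = 2F/√(2b): u − w = 19.0679, 2F/√(2b) = 19.0679.)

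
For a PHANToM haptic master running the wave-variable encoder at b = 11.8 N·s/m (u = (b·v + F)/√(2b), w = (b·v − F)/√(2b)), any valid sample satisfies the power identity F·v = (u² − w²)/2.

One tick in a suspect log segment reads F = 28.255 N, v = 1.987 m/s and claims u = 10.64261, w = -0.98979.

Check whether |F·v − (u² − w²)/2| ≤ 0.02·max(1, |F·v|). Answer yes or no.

F·v = 28.255×1.987 = 56.14269 W.
(u² − w²)/2 = (113.26515 − 0.97968)/2 = 56.14273 W.
|Δ| = 0.00005;  2% of max(1, |F·v|) = 1.12285.

yes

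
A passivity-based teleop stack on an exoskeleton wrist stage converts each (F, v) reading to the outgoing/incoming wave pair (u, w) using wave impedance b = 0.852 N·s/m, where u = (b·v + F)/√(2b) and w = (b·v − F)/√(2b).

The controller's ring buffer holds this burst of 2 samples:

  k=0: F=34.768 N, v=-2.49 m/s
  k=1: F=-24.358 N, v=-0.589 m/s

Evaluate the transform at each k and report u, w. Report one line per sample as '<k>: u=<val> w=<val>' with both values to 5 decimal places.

k=0: b·v=0.852×(-2.49)=-2.12148; √(2b)=1.30537; u=(-2.12148+34.768)/1.30537=25.00933, w=(-2.12148−34.768)/1.30537=-28.25971
k=1: b·v=0.852×(-0.589)=-0.50183; √(2b)=1.30537; u=(-0.50183+(-24.358))/1.30537=-19.04423, w=(-0.50183−(-24.358))/1.30537=18.27536

0: u=25.00933 w=-28.25971
1: u=-19.04423 w=18.27536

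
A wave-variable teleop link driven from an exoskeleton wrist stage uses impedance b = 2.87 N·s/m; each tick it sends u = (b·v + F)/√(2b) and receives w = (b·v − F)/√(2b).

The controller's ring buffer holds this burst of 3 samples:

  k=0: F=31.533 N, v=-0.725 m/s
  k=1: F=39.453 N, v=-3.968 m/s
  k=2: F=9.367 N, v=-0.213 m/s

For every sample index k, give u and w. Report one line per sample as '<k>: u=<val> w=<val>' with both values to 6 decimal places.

0: u=12.293132 w=-14.030108
1: u=11.714038 w=-21.220690
2: u=3.654554 w=-4.164866

k=0: b·v=2.87×(-0.725)=-2.080750; √(2b)=2.395830; u=(-2.080750+31.533)/2.395830=12.293132, w=(-2.080750−31.533)/2.395830=-14.030108
k=1: b·v=2.87×(-3.968)=-11.388160; √(2b)=2.395830; u=(-11.388160+39.453)/2.395830=11.714038, w=(-11.388160−39.453)/2.395830=-21.220690
k=2: b·v=2.87×(-0.213)=-0.611310; √(2b)=2.395830; u=(-0.611310+9.367)/2.395830=3.654554, w=(-0.611310−9.367)/2.395830=-4.164866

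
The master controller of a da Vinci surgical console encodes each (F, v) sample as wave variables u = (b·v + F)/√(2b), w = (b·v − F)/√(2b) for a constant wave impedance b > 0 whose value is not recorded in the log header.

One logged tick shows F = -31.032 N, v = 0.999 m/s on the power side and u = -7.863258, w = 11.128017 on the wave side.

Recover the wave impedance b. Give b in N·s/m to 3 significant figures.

b = 5.34 N·s/m

u + w = 3.264759;  u + w = √(2b)·v, so √(2b) = 3.264759/0.999 = 3.268027.
b = (√(2b))²/2 = 10.680001/2 = 5.340000.
(Check via u − w = 2F/√(2b): u − w = -18.991275, 2F/√(2b) = -18.991275.)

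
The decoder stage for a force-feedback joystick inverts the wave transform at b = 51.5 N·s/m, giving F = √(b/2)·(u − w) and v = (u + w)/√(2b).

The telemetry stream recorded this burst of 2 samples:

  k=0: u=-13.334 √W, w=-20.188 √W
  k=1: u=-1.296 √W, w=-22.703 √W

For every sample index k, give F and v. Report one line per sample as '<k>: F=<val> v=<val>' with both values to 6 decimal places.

0: F=34.780251 v=-3.303021
1: F=108.628661 v=-2.364692

k=0: u−w=6.854000, u+w=-33.522000; √(b/2)=5.074446, √(2b)=10.148892; F=5.074446×6.854=34.780251, v=-33.522000/10.148892=-3.303021
k=1: u−w=21.407000, u+w=-23.999000; √(b/2)=5.074446, √(2b)=10.148892; F=5.074446×21.407=108.628661, v=-23.999000/10.148892=-2.364692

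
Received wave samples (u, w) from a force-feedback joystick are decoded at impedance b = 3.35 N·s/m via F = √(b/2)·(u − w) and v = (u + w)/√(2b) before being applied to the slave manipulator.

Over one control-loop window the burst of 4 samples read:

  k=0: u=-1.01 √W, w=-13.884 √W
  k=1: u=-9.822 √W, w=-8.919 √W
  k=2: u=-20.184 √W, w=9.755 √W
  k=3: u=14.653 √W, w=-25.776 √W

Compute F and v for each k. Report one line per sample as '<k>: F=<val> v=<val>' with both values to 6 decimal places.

0: F=16.661761 v=-5.754054
1: F=-1.168679 v=-7.240280
2: F=-38.747590 v=-4.029074
3: F=52.323936 v=-4.297190

k=0: u−w=12.874000, u+w=-14.894000; √(b/2)=1.294218, √(2b)=2.588436; F=1.294218×12.874=16.661761, v=-14.894000/2.588436=-5.754054
k=1: u−w=-0.903000, u+w=-18.741000; √(b/2)=1.294218, √(2b)=2.588436; F=1.294218×(-0.903)=-1.168679, v=-18.741000/2.588436=-7.240280
k=2: u−w=-29.939000, u+w=-10.429000; √(b/2)=1.294218, √(2b)=2.588436; F=1.294218×(-29.939)=-38.747590, v=-10.429000/2.588436=-4.029074
k=3: u−w=40.429000, u+w=-11.123000; √(b/2)=1.294218, √(2b)=2.588436; F=1.294218×40.429=52.323936, v=-11.123000/2.588436=-4.297190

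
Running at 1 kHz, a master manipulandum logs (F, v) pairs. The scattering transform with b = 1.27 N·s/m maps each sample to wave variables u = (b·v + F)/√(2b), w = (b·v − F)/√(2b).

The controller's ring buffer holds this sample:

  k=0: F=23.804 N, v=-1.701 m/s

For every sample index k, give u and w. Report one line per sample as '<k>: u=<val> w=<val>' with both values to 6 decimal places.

k=0: b·v=1.27×(-1.701)=-2.160270; √(2b)=1.593738; u=(-2.160270+23.804)/1.593738=13.580484, w=(-2.160270−23.804)/1.593738=-16.291432

0: u=13.580484 w=-16.291432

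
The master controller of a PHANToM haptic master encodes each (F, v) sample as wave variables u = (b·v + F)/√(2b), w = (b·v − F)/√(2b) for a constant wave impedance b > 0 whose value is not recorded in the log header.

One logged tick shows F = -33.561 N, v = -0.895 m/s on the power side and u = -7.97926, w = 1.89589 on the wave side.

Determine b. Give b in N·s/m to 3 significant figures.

b = 23.1 N·s/m

u + w = -6.08337;  u + w = √(2b)·v, so √(2b) = -6.08337/(-0.895) = 6.79706.
b = (√(2b))²/2 = 46.20004/2 = 23.10002.
(Check via u − w = 2F/√(2b): u − w = -9.87515, 2F/√(2b) = -9.87515.)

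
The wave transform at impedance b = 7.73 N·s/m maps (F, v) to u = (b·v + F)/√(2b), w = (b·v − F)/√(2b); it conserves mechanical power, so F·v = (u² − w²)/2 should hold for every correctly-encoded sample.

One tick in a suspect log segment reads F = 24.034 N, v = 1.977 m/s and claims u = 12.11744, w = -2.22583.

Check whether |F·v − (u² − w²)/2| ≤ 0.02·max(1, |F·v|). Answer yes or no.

F·v = 24.034×1.977 = 47.51522 W.
(u² − w²)/2 = (146.83235 − 4.95432)/2 = 70.93902 W.
|Δ| = 23.42380;  2% of max(1, |F·v|) = 0.95030.

no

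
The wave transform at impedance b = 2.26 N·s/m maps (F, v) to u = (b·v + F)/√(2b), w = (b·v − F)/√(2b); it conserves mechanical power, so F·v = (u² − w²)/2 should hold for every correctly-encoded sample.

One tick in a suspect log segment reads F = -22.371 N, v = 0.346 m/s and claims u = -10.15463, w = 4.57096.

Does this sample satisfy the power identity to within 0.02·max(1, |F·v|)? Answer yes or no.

no

F·v = (-22.371)×0.346 = -7.7404 W.
(u² − w²)/2 = (103.1165 − 20.8937)/2 = 41.1114 W.
|Δ| = 48.8518;  2% of max(1, |F·v|) = 0.1548.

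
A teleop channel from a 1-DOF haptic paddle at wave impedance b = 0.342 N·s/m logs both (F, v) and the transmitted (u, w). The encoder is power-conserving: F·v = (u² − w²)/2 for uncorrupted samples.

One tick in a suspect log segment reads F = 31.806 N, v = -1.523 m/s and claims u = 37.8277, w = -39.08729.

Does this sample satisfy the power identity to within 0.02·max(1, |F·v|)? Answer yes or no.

F·v = 31.806×(-1.523) = -48.4405 W.
(u² − w²)/2 = (1430.9349 − 1527.8162)/2 = -48.4407 W.
|Δ| = 0.0001;  2% of max(1, |F·v|) = 0.9688.

yes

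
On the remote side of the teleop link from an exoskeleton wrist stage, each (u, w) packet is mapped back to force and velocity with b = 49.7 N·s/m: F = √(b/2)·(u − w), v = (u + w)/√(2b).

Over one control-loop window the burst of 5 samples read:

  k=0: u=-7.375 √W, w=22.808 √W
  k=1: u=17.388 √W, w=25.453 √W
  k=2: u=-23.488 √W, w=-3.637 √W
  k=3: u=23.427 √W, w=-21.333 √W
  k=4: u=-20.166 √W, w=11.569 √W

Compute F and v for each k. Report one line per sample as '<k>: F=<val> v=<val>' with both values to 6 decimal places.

0: F=-150.461574 v=1.547951
1: F=-40.203843 v=4.297010
2: F=-98.956787 v=-2.720674
3: F=223.127590 v=0.210031
4: F=-158.198259 v=-0.862291

k=0: u−w=-30.183000, u+w=15.433000; √(b/2)=4.984977, √(2b)=9.969955; F=4.984977×(-30.183)=-150.461574, v=15.433000/9.969955=1.547951
k=1: u−w=-8.065000, u+w=42.841000; √(b/2)=4.984977, √(2b)=9.969955; F=4.984977×(-8.065)=-40.203843, v=42.841000/9.969955=4.297010
k=2: u−w=-19.851000, u+w=-27.125000; √(b/2)=4.984977, √(2b)=9.969955; F=4.984977×(-19.851)=-98.956787, v=-27.125000/9.969955=-2.720674
k=3: u−w=44.760000, u+w=2.094000; √(b/2)=4.984977, √(2b)=9.969955; F=4.984977×44.76=223.127590, v=2.094000/9.969955=0.210031
k=4: u−w=-31.735000, u+w=-8.597000; √(b/2)=4.984977, √(2b)=9.969955; F=4.984977×(-31.735)=-158.198259, v=-8.597000/9.969955=-0.862291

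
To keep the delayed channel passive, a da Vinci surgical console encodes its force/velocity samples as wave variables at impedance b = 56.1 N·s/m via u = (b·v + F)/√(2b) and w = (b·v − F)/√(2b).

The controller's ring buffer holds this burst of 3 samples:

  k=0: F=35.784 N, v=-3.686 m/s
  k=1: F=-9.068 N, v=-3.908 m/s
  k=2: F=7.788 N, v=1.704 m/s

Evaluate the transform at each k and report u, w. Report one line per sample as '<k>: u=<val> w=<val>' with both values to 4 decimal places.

0: u=-16.1436 w=-22.9001
1: u=-21.5537 w=-19.8416
2: u=9.7600 w=8.2895

k=0: b·v=56.1×(-3.686)=-206.7846; √(2b)=10.5925; u=(-206.7846+35.784)/10.5925=-16.1436, w=(-206.7846−35.784)/10.5925=-22.9001
k=1: b·v=56.1×(-3.908)=-219.2388; √(2b)=10.5925; u=(-219.2388+(-9.068))/10.5925=-21.5537, w=(-219.2388−(-9.068))/10.5925=-19.8416
k=2: b·v=56.1×1.704=95.5944; √(2b)=10.5925; u=(95.5944+7.788)/10.5925=9.7600, w=(95.5944−7.788)/10.5925=8.2895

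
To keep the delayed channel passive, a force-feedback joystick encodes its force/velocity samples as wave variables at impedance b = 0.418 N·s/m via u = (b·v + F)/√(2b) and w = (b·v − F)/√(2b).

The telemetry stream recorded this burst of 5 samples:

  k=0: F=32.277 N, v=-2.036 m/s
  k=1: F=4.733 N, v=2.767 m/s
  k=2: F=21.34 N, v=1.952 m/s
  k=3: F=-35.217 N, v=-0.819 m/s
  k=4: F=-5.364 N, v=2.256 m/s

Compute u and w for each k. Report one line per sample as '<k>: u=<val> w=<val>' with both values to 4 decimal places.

k=0: b·v=0.418×(-2.036)=-0.8510; √(2b)=0.9143; u=(-0.8510+32.277)/0.9143=34.3705, w=(-0.8510−32.277)/0.9143=-36.2320
k=1: b·v=0.418×2.767=1.1566; √(2b)=0.9143; u=(1.1566+4.733)/0.9143=6.4414, w=(1.1566−4.733)/0.9143=-3.9115
k=2: b·v=0.418×1.952=0.8159; √(2b)=0.9143; u=(0.8159+21.34)/0.9143=24.2319, w=(0.8159−21.34)/0.9143=-22.4471
k=3: b·v=0.418×(-0.819)=-0.3423; √(2b)=0.9143; u=(-0.3423+(-35.217))/0.9143=-38.8911, w=(-0.3423−(-35.217))/0.9143=38.1423
k=4: b·v=0.418×2.256=0.9430; √(2b)=0.9143; u=(0.9430+(-5.364))/0.9143=-4.8352, w=(0.9430−(-5.364))/0.9143=6.8980

0: u=34.3705 w=-36.2320
1: u=6.4414 w=-3.9115
2: u=24.2319 w=-22.4471
3: u=-38.8911 w=38.1423
4: u=-4.8352 w=6.8980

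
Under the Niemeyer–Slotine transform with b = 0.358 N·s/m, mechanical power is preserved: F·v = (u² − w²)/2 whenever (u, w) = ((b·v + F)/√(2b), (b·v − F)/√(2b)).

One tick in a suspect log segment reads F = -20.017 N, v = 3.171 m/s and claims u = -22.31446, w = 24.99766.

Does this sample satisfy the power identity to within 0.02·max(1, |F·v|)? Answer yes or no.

yes

F·v = (-20.017)×3.171 = -63.47391 W.
(u² − w²)/2 = (497.93513 − 624.88301)/2 = -63.47394 W.
|Δ| = 0.00003;  2% of max(1, |F·v|) = 1.26948.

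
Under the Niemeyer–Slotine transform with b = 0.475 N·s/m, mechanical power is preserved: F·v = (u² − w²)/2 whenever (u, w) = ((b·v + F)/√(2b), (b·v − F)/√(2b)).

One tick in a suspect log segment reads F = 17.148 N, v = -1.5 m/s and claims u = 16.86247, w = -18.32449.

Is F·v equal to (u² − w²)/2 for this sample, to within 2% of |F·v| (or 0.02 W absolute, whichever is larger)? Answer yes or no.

yes

F·v = 17.148×(-1.5) = -25.7220 W.
(u² − w²)/2 = (284.3429 − 335.7869)/2 = -25.7220 W.
|Δ| = 0.0000;  2% of max(1, |F·v|) = 0.5144.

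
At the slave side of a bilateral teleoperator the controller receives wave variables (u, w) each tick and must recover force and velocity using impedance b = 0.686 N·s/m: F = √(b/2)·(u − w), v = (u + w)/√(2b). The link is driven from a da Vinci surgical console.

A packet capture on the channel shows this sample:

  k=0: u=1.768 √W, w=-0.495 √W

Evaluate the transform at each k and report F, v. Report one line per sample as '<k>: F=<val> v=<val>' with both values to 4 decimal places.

0: F=1.3254 v=1.0868

k=0: u−w=2.2630, u+w=1.2730; √(b/2)=0.5857, √(2b)=1.1713; F=0.5857×2.263=1.3254, v=1.2730/1.1713=1.0868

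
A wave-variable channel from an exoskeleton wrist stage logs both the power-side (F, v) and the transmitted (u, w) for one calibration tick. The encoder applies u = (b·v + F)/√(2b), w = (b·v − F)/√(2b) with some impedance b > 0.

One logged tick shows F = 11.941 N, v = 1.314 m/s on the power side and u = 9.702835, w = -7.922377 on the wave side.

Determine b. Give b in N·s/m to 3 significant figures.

u + w = 1.780458;  u + w = √(2b)·v, so √(2b) = 1.780458/1.314 = 1.354991.
b = (√(2b))²/2 = 1.836000/2 = 0.918000.
(Check via u − w = 2F/√(2b): u − w = 17.625212, 2F/√(2b) = 17.625211.)

b = 0.918 N·s/m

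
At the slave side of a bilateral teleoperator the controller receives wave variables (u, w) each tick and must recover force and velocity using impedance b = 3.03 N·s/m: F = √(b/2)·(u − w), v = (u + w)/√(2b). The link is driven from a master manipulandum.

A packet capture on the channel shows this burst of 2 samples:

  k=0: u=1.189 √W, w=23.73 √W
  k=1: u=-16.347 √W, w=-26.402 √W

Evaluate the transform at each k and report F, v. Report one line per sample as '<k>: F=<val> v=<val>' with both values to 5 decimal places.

0: F=-27.74467 v=10.12265
1: F=12.37623 v=-17.36559

k=0: u−w=-22.54100, u+w=24.91900; √(b/2)=1.23085, √(2b)=2.46171; F=1.23085×(-22.541)=-27.74467, v=24.91900/2.46171=10.12265
k=1: u−w=10.05500, u+w=-42.74900; √(b/2)=1.23085, √(2b)=2.46171; F=1.23085×10.055=12.37623, v=-42.74900/2.46171=-17.36559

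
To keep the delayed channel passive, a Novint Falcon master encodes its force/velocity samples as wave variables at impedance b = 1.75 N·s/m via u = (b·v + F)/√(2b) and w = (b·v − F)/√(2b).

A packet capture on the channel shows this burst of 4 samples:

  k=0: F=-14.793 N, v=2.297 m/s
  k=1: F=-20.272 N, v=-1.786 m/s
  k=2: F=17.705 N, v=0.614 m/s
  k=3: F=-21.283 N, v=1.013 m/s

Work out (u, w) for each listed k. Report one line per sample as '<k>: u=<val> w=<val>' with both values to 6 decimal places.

k=0: b·v=1.75×2.297=4.019750; √(2b)=1.870829; u=(4.019750+(-14.793))/1.870829=-5.758544, w=(4.019750−(-14.793))/1.870829=10.055838
k=1: b·v=1.75×(-1.786)=-3.125500; √(2b)=1.870829; u=(-3.125500+(-20.272))/1.870829=-12.506490, w=(-3.125500−(-20.272))/1.870829=9.165190
k=2: b·v=1.75×0.614=1.074500; √(2b)=1.870829; u=(1.074500+17.705)/1.870829=10.038065, w=(1.074500−17.705)/1.870829=-8.889376
k=3: b·v=1.75×1.013=1.772750; √(2b)=1.870829; u=(1.772750+(-21.283))/1.870829=-10.428667, w=(1.772750−(-21.283))/1.870829=12.323817

0: u=-5.758544 w=10.055838
1: u=-12.506490 w=9.165190
2: u=10.038065 w=-8.889376
3: u=-10.428667 w=12.323817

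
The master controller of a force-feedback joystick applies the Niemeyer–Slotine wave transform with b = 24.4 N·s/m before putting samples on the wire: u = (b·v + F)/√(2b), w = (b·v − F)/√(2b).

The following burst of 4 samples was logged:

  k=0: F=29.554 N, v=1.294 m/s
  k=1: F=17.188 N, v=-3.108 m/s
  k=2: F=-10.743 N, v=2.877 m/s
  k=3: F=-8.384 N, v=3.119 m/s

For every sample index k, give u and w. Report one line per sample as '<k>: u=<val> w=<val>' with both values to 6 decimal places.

0: u=8.750390 w=0.289105
1: u=-8.395322 w=-13.316232
2: u=8.511073 w=11.586785
3: u=9.694033 w=12.094365

k=0: b·v=24.4×1.294=31.573600; √(2b)=6.985700; u=(31.573600+29.554)/6.985700=8.750390, w=(31.573600−29.554)/6.985700=0.289105
k=1: b·v=24.4×(-3.108)=-75.835200; √(2b)=6.985700; u=(-75.835200+17.188)/6.985700=-8.395322, w=(-75.835200−17.188)/6.985700=-13.316232
k=2: b·v=24.4×2.877=70.198800; √(2b)=6.985700; u=(70.198800+(-10.743))/6.985700=8.511073, w=(70.198800−(-10.743))/6.985700=11.586785
k=3: b·v=24.4×3.119=76.103600; √(2b)=6.985700; u=(76.103600+(-8.384))/6.985700=9.694033, w=(76.103600−(-8.384))/6.985700=12.094365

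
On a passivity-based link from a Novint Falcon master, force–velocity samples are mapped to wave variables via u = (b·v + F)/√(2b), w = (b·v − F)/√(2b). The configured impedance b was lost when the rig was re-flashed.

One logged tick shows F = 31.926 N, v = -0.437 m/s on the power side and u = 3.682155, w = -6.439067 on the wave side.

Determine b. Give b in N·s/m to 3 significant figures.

u + w = -2.756912;  u + w = √(2b)·v, so √(2b) = -2.756912/(-0.437) = 6.308723.
b = (√(2b))²/2 = 39.799987/2 = 19.899994.
(Check via u − w = 2F/√(2b): u − w = 10.121222, 2F/√(2b) = 10.121224.)

b = 19.9 N·s/m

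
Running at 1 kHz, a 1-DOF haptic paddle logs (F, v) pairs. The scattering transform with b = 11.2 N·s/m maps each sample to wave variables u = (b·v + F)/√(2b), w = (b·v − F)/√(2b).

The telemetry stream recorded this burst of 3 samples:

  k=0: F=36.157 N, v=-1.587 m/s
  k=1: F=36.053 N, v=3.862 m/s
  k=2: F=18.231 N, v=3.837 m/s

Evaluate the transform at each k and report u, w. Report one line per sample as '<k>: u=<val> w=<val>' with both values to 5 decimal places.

0: u=3.88403 w=-11.39509
1: u=16.75675 w=1.52157
2: u=12.93200 w=5.22800

k=0: b·v=11.2×(-1.587)=-17.77440; √(2b)=4.73286; u=(-17.77440+36.157)/4.73286=3.88403, w=(-17.77440−36.157)/4.73286=-11.39509
k=1: b·v=11.2×3.862=43.25440; √(2b)=4.73286; u=(43.25440+36.053)/4.73286=16.75675, w=(43.25440−36.053)/4.73286=1.52157
k=2: b·v=11.2×3.837=42.97440; √(2b)=4.73286; u=(42.97440+18.231)/4.73286=12.93200, w=(42.97440−18.231)/4.73286=5.22800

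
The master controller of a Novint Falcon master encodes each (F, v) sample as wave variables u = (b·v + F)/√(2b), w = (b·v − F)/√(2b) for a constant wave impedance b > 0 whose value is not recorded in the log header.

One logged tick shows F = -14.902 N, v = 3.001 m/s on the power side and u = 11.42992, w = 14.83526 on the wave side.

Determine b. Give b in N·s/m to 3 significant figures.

u + w = 26.2652;  u + w = √(2b)·v, so √(2b) = 26.2652/3.001 = 8.7521.
b = (√(2b))²/2 = 76.6000/2 = 38.3000.
(Check via u − w = 2F/√(2b): u − w = -3.4053, 2F/√(2b) = -3.4053.)

b = 38.3 N·s/m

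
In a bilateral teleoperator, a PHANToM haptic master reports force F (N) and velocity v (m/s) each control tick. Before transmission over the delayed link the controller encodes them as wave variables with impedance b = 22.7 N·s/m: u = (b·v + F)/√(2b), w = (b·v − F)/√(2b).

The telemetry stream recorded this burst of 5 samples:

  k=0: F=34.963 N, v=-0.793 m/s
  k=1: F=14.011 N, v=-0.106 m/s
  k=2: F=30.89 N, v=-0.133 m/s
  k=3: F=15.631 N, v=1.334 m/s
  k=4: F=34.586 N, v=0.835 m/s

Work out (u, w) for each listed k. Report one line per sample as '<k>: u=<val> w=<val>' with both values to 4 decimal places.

k=0: b·v=22.7×(-0.793)=-18.0011; √(2b)=6.7380; u=(-18.0011+34.963)/6.7380=2.5174, w=(-18.0011−34.963)/6.7380=-7.8606
k=1: b·v=22.7×(-0.106)=-2.4062; √(2b)=6.7380; u=(-2.4062+14.011)/6.7380=1.7223, w=(-2.4062−14.011)/6.7380=-2.4365
k=2: b·v=22.7×(-0.133)=-3.0191; √(2b)=6.7380; u=(-3.0191+30.89)/6.7380=4.1364, w=(-3.0191−30.89)/6.7380=-5.0326
k=3: b·v=22.7×1.334=30.2818; √(2b)=6.7380; u=(30.2818+15.631)/6.7380=6.8141, w=(30.2818−15.631)/6.7380=2.1744
k=4: b·v=22.7×0.835=18.9545; √(2b)=6.7380; u=(18.9545+34.586)/6.7380=7.9461, w=(18.9545−34.586)/6.7380=-2.3199

0: u=2.5174 w=-7.8606
1: u=1.7223 w=-2.4365
2: u=4.1364 w=-5.0326
3: u=6.8141 w=2.1744
4: u=7.9461 w=-2.3199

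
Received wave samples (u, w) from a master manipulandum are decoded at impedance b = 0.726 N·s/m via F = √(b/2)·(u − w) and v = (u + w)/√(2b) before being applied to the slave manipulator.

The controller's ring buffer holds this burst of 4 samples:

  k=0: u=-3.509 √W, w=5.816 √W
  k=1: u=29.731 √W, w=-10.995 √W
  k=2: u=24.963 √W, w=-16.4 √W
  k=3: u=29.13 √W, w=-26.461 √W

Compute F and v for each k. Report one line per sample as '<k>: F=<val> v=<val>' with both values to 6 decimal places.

0: F=-5.618264 v=1.914539
1: F=24.537204 v=15.548682
2: F=24.920993 v=7.106285
3: F=33.493289 v=2.214957

k=0: u−w=-9.325000, u+w=2.307000; √(b/2)=0.602495, √(2b)=1.204990; F=0.602495×(-9.325)=-5.618264, v=2.307000/1.204990=1.914539
k=1: u−w=40.726000, u+w=18.736000; √(b/2)=0.602495, √(2b)=1.204990; F=0.602495×40.726=24.537204, v=18.736000/1.204990=15.548682
k=2: u−w=41.363000, u+w=8.563000; √(b/2)=0.602495, √(2b)=1.204990; F=0.602495×41.363=24.920993, v=8.563000/1.204990=7.106285
k=3: u−w=55.591000, u+w=2.669000; √(b/2)=0.602495, √(2b)=1.204990; F=0.602495×55.591=33.493289, v=2.669000/1.204990=2.214957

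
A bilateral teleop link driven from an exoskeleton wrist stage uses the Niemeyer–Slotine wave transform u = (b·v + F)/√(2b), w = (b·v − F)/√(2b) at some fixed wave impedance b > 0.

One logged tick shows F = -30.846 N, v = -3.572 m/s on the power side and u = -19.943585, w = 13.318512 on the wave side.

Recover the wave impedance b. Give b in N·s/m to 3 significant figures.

b = 1.72 N·s/m

u + w = -6.625073;  u + w = √(2b)·v, so √(2b) = -6.625073/(-3.572) = 1.854724.
b = (√(2b))²/2 = 3.440000/2 = 1.720000.
(Check via u − w = 2F/√(2b): u − w = -33.262097, 2F/√(2b) = -33.262097.)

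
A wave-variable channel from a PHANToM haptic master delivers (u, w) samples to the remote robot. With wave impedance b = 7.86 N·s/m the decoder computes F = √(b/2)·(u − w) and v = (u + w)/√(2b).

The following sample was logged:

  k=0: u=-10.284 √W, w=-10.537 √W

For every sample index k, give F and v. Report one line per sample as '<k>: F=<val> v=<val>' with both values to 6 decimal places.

k=0: u−w=0.253000, u+w=-20.821000; √(b/2)=1.982423, √(2b)=3.964846; F=1.982423×0.253=0.501553, v=-20.821000/3.964846=-5.251403

0: F=0.501553 v=-5.251403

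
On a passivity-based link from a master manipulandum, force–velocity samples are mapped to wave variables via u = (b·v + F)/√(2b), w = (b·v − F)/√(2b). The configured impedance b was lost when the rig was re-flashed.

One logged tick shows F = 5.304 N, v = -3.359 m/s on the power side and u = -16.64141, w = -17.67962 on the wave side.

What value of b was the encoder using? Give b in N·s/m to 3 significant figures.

u + w = -34.3210;  u + w = √(2b)·v, so √(2b) = -34.3210/(-3.359) = 10.2176.
b = (√(2b))²/2 = 104.4000/2 = 52.2000.
(Check via u − w = 2F/√(2b): u − w = 1.0382, 2F/√(2b) = 1.0382.)

b = 52.2 N·s/m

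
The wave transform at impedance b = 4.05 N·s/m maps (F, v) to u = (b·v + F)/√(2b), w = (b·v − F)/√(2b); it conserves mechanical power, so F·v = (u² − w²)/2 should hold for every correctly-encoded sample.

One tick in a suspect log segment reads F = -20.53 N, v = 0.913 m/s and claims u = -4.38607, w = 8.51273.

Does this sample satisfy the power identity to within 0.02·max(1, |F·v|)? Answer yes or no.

no

F·v = (-20.53)×0.913 = -18.74389 W.
(u² − w²)/2 = (19.23761 − 72.46657)/2 = -26.61448 W.
|Δ| = 7.87059;  2% of max(1, |F·v|) = 0.37488.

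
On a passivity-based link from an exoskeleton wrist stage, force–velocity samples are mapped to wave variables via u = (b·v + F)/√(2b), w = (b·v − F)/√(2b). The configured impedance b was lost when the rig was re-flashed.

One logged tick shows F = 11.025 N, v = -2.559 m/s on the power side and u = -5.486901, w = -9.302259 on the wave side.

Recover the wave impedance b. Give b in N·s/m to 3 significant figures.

b = 16.7 N·s/m

u + w = -14.789160;  u + w = √(2b)·v, so √(2b) = -14.789160/(-2.559) = 5.779273.
b = (√(2b))²/2 = 33.399998/2 = 16.699999.
(Check via u − w = 2F/√(2b): u − w = 3.815358, 2F/√(2b) = 3.815359.)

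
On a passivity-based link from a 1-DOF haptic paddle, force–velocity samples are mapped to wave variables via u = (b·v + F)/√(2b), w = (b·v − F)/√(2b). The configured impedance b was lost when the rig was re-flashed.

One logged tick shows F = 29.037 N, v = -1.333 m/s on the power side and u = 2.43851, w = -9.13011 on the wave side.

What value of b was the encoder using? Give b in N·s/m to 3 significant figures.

b = 12.6 N·s/m

u + w = -6.6916;  u + w = √(2b)·v, so √(2b) = -6.6916/(-1.333) = 5.0200.
b = (√(2b))²/2 = 25.1999/2 = 12.6000.
(Check via u − w = 2F/√(2b): u − w = 11.5686, 2F/√(2b) = 11.5686.)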